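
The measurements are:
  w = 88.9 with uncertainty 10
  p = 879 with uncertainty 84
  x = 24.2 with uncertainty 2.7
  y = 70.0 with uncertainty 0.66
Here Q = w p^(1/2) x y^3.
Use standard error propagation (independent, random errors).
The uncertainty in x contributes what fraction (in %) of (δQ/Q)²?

44.2%

(δQ/Q)² = (1·δw/w)² + (½·δp/p)² + (1·δx/x)² + (3·δy/y)²
  w term: (1×0.112)² = 0.0127
  p term: (0.5×0.0956)² = 0.00228
  x term: (1×0.112)² = 0.0124
  y term: (3×0.00943)² = 0.000800
Total = 0.0282. Share from x = 0.0124/0.0282 = 0.442.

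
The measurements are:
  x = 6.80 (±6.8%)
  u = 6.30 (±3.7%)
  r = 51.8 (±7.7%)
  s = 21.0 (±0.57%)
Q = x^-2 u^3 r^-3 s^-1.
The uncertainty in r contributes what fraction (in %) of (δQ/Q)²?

(δQ/Q)² = (-2·δx/x)² + (3·δu/u)² + (-3·δr/r)² + (-1·δs/s)²
  x term: (-2×0.0680)² = 0.0185
  u term: (3×0.0370)² = 0.0123
  r term: (-3×0.0770)² = 0.0534
  s term: (-1×0.00570)² = 3.25e-05
Total = 0.0842. Share from r = 0.0534/0.0842 = 0.634.

63.4%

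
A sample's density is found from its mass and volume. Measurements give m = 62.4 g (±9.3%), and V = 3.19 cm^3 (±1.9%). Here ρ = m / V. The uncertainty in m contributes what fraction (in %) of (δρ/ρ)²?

96.0%

(δρ/ρ)² = (1·δm/m)² + (-1·δV/V)²
  m term: (1×0.0930)² = 0.00865
  V term: (-1×0.0190)² = 0.000361
Total = 0.00901. Share from m = 0.00865/0.00901 = 0.960.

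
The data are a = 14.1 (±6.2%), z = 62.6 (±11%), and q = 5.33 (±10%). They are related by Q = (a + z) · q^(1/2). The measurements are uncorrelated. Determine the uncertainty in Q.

18.3

Let u = a + z = 76.7. δu = √(δa² + δz²) = √(0.764 + 47.4) = 6.94, so δu/u = 0.0905.
Q is then a monomial in u, q:
δQ/Q = √((δu/u)² + (½·δq/q)²) = √(0.00819 + 0.00250) = 0.103
Q = 177, so δQ = 0.103 × 177 = 18.3.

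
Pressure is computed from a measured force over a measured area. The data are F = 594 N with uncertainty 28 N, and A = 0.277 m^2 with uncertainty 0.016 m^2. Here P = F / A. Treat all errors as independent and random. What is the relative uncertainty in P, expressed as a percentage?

7.46%

Products/powers → add relative errors in quadrature, weighted by exponent:
  (1·δF/F)² = (1×0.0471)² = 0.00222;  (-1·δA/A)² = (-1×0.0578)² = 0.00334
δP/P = √(0.00556) = 0.0746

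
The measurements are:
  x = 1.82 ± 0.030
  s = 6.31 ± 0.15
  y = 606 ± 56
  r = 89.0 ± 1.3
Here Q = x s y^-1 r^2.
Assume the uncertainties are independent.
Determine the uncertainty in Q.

15.2

Since Q is a product/quotient, work with relative uncertainties:
  (1·δx/x)² = (1×0.0165)² = 0.000272;  (1·δs/s)² = (1×0.0238)² = 0.000565;  (-1·δy/y)² = (-1×0.0924)² = 0.00854;  (2·δr/r)² = (2×0.0146)² = 0.000853
δQ/Q = √(0.0102) = 0.101
Q = 150, so δQ = 0.101 × 150 = 15.2.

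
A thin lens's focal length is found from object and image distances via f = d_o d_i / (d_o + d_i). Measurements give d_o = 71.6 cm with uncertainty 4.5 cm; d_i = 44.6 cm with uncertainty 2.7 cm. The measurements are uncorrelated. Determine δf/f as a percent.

4.44%

∂f/∂d_o = (d_i/(d_o+d_i))² = 0.147;  ∂f/∂d_i = (d_o/(d_o+d_i))² = 0.380
δf = √((∂f/∂d_o · δd_o)² + (∂f/∂d_i · δd_i)²) = √(0.439 + 1.05) = 1.22 cm
f = 27.5 cm, so δf/f = 1.22/27.5 = 0.0444.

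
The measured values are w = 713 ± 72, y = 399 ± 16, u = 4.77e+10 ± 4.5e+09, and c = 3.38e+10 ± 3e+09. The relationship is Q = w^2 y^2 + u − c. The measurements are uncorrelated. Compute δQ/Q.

0.194

Let p = w^2·y^2 = 8.09e+10. δp/p = √((2·δw/w)² + (2·δy/y)²) = √(0.0408 + 0.00643) = 0.217, so δp = 1.76e+10.
Q = p + u − c: δQ = √(δp² + δu² + δc²) = √(3.09e+20 + 2.02e+19 + 9e+18) = 1.84e+10
Q = 9.48e+10, so δQ/Q = 1.84e+10/9.48e+10 = 0.194.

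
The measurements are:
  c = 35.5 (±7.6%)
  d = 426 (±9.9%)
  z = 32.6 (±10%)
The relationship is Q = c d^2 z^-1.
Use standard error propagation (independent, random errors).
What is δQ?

Each factor contributes (exponent × relative error)² to (δQ/Q)²:
  (1·δc/c)² = (1×0.0760)² = 0.00578;  (2·δd/d)² = (2×0.0990)² = 0.0392;  (-1·δz/z)² = (-1×0.100)² = 0.0100
δQ/Q = √(0.0550) = 0.234
Q = 1.98e+05, so δQ = 0.234 × 1.98e+05 = 46300.

46300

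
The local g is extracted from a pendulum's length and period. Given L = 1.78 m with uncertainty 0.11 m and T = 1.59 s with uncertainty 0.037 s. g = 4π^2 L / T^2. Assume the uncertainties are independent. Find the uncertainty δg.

2.15 m/s^2

Each factor contributes (exponent × relative error)² to (δg/g)²:
  (1·δL/L)² = (1×0.0618)² = 0.00382;  (-2·δT/T)² = (-2×0.0233)² = 0.00217
δg/g = √(0.00599) = 0.0774
g = 27.8 m/s^2, so δg = 0.0774 × 27.8 = 2.15 m/s^2.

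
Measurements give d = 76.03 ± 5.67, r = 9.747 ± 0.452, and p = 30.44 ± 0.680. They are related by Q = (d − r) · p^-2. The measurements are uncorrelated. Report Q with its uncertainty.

Let u = d − r = 66.28. δu = √(δd² + δr²) = √(32.1 + 0.204) = 5.69, so δu/u = 0.0858.
Q is then a monomial in u, p:
δQ/Q = √((δu/u)² + (-2·δp/p)²) = √(0.00736 + 0.00200) = 0.0967
Q = 0.07153, so δQ = 0.0967 × 0.07153 = 0.00692.

0.07153 ± 0.00692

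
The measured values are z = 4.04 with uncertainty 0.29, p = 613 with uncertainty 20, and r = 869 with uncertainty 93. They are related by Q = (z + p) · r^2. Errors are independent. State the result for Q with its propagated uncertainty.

(4.66 ± 1.01) × 10^8

Let u = z + p = 617. δu = √(δz² + δp²) = √(0.0841 + 400) = 20.0, so δu/u = 0.0324.
Q is then a monomial in u, r:
δQ/Q = √((δu/u)² + (2·δr/r)²) = √(0.00105 + 0.0458) = 0.216
Q = 4.66e+08, so δQ = 0.216 × 4.66e+08 = 1.01e+08.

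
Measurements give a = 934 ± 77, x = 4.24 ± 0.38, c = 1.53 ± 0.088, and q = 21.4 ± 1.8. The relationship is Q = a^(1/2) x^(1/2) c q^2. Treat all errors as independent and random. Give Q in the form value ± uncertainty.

For a monomial Q ∝ a^(1/2), x^(1/2), c, q^2, fractional errors add in quadrature:
  (½·δa/a)² = (0.5×0.0824)² = 0.00170;  (½·δx/x)² = (0.5×0.0896)² = 0.00201;  (1·δc/c)² = (1×0.0575)² = 0.00331;  (2·δq/q)² = (2×0.0841)² = 0.0283
δQ/Q = √(0.0353) = 0.188
Q = 44100, so δQ = 0.188 × 44100 = 8290.

44100 ± 8290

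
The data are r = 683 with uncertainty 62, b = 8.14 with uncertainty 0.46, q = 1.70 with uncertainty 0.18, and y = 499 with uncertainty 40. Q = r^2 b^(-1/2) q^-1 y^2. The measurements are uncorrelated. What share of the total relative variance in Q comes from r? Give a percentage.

46.6%

(δQ/Q)² = (2·δr/r)² + (−½·δb/b)² + (-1·δq/q)² + (2·δy/y)²
  r term: (2×0.0908)² = 0.0330
  b term: (-0.5×0.0565)² = 0.000798
  q term: (-1×0.106)² = 0.0112
  y term: (2×0.0802)² = 0.0257
Total = 0.0707. Share from r = 0.0330/0.0707 = 0.466.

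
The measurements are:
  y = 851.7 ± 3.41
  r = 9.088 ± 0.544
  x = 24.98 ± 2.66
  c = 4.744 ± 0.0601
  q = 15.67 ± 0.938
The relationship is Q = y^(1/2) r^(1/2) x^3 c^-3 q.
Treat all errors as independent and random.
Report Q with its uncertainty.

201300 ± 66100

Products/powers → add relative errors in quadrature, weighted by exponent:
  (½·δy/y)² = (0.5×0.00400)² = 4.01e-06;  (½·δr/r)² = (0.5×0.0599)² = 0.000896;  (3·δx/x)² = (3×0.106)² = 0.102;  (-3·δc/c)² = (-3×0.0127)² = 0.00144;  (1·δq/q)² = (1×0.0599)² = 0.00358
δQ/Q = √(0.108) = 0.329
Q = 201300, so δQ = 0.329 × 201300 = 66100.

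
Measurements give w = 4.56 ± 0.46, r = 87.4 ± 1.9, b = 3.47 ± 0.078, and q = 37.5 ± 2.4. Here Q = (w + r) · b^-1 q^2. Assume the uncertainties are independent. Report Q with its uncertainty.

Let u = w + r = 92.0. δu = √(δw² + δr²) = √(0.212 + 3.61) = 1.95, so δu/u = 0.0213.
Q is then a monomial in u, b, q:
δQ/Q = √((δu/u)² + (-1·δb/b)² + (2·δq/q)²) = √(0.000452 + 0.000505 + 0.0164) = 0.132
Q = 37300, so δQ = 0.132 × 37300 = 4910.

37300 ± 4910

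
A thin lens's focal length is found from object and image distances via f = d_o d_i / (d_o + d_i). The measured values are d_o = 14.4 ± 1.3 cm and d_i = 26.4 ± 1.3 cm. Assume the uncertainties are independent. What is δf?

0.568 cm

∂f/∂d_o = (d_i/(d_o+d_i))² = 0.419;  ∂f/∂d_i = (d_o/(d_o+d_i))² = 0.125
δf = √((∂f/∂d_o · δd_o)² + (∂f/∂d_i · δd_i)²) = √(0.296 + 0.0262) = 0.568 cm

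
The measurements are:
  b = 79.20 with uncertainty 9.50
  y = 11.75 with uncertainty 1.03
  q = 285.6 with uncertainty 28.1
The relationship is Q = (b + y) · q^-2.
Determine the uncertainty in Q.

0.000249

Let u = b + y = 90.95. δu = √(δb² + δy²) = √(90.2 + 1.06) = 9.56, so δu/u = 0.105.
Q is then a monomial in u, q:
δQ/Q = √((δu/u)² + (-2·δq/q)²) = √(0.0110 + 0.0387) = 0.223
Q = 0.001115, so δQ = 0.223 × 0.001115 = 0.000249.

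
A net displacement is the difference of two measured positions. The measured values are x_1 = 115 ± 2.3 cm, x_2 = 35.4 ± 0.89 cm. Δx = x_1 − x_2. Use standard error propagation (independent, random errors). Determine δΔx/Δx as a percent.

3.10%

Absolute uncertainties add in quadrature for a linear combination:
  (δx_1)² = 5.29;  (δx_2)² = 0.792
δΔx = √(6.08) = 2.47 cm
Δx = 79.6 cm, so δΔx/Δx = 2.47/79.6 = 0.0310.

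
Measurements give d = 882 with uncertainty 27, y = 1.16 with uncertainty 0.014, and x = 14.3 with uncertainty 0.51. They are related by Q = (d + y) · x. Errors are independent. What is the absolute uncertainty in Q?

593

Let u = d + y = 883. δu = √(δd² + δy²) = √(729 + 0.000196) = 27.0, so δu/u = 0.0306.
Q is then a monomial in u, x:
δQ/Q = √((δu/u)² + (1·δx/x)²) = √(0.000935 + 0.00127) = 0.0470
Q = 12600, so δQ = 0.0470 × 12600 = 593.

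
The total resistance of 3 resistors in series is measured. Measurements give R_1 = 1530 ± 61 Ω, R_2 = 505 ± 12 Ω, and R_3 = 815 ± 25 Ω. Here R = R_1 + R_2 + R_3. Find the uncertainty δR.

67.0 Ω

R is a linear combination, so absolute uncertainties add in quadrature:
  (δR_1)² = 3720;  (δR_2)² = 144;  (δR_3)² = 625
δR = √(4490) = 67.0 Ω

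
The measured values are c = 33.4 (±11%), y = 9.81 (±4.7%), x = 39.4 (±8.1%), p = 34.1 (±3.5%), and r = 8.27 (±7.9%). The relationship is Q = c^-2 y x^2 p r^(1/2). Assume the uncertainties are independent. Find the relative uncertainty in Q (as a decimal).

Q is a product of powers, so relative uncertainties combine in quadrature:
  (-2·δc/c)² = (-2×0.110)² = 0.0484;  (1·δy/y)² = (1×0.0470)² = 0.00221;  (2·δx/x)² = (2×0.0810)² = 0.0262;  (1·δp/p)² = (1×0.0350)² = 0.00123;  (½·δr/r)² = (0.5×0.0790)² = 0.00156
δQ/Q = √(0.0796) = 0.282

0.282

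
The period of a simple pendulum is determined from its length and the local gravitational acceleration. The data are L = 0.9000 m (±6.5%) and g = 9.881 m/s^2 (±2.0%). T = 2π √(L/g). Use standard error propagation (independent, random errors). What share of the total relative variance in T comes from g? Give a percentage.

(δT/T)² = (½·δL/L)² + (−½·δg/g)²
  L term: (0.5×0.0650)² = 0.00106
  g term: (-0.5×0.0200)² = 0.000100
Total = 0.00116. Share from g = 0.000100/0.00116 = 0.0865.

8.65%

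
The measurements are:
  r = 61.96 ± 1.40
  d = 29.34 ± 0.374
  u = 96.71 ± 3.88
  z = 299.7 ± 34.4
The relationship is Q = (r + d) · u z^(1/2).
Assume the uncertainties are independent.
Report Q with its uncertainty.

152900 ± 11000

Let w = r + d = 91.30. δw = √(δr² + δd²) = √(1.96 + 0.140) = 1.45, so δw/w = 0.0159.
Q is then a monomial in w, u, z:
δQ/Q = √((δw/w)² + (1·δu/u)² + (½·δz/z)²) = √(0.000252 + 0.00161 + 0.00329) = 0.0718
Q = 152900, so δQ = 0.0718 × 152900 = 11000.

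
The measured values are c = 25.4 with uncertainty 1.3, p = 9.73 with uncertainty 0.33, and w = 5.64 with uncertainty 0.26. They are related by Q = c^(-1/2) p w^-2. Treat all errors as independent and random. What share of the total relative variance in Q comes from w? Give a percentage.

(δQ/Q)² = (−½·δc/c)² + (1·δp/p)² + (-2·δw/w)²
  c term: (-0.5×0.0512)² = 0.000655
  p term: (1×0.0339)² = 0.00115
  w term: (-2×0.0461)² = 0.00850
Total = 0.0103. Share from w = 0.00850/0.0103 = 0.825.

82.5%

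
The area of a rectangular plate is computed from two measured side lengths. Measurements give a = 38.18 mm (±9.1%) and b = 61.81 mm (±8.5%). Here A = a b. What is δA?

294 mm^2

A is a product of powers, so relative uncertainties combine in quadrature:
  (1·δa/a)² = (1×0.0910)² = 0.00828;  (1·δb/b)² = (1×0.0850)² = 0.00723
δA/A = √(0.0155) = 0.125
A = 2360 mm^2, so δA = 0.125 × 2360 = 294 mm^2.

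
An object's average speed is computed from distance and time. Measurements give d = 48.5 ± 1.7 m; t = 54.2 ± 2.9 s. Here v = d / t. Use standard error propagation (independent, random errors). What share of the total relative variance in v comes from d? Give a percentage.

(δv/v)² = (1·δd/d)² + (-1·δt/t)²
  d term: (1×0.0351)² = 0.00123
  t term: (-1×0.0535)² = 0.00286
Total = 0.00409. Share from d = 0.00123/0.00409 = 0.300.

30.0%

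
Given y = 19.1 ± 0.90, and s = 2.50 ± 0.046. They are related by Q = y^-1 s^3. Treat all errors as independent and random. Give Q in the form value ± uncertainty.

For a monomial Q ∝ y^-1, s^3, fractional errors add in quadrature:
  (-1·δy/y)² = (-1×0.0471)² = 0.00222;  (3·δs/s)² = (3×0.0184)² = 0.00305
δQ/Q = √(0.00527) = 0.0726
Q = 0.818, so δQ = 0.0726 × 0.818 = 0.0594.

0.818 ± 0.0594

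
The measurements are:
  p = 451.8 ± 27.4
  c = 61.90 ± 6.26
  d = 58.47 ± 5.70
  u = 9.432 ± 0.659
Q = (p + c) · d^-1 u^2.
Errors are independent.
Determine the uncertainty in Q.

140

Let w = p + c = 513.7. δw = √(δp² + δc²) = √(751 + 39.2) = 28.1, so δw/w = 0.0547.
Q is then a monomial in w, d, u:
δQ/Q = √((δw/w)² + (-1·δd/d)² + (2·δu/u)²) = √(0.00299 + 0.00950 + 0.0195) = 0.179
Q = 781.6, so δQ = 0.179 × 781.6 = 140.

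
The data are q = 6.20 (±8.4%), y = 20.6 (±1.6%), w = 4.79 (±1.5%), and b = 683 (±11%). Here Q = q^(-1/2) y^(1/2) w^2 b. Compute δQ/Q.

0.122

For a monomial Q ∝ q^(-1/2), y^(1/2), w^2, b, fractional errors add in quadrature:
  (−½·δq/q)² = (-0.5×0.0840)² = 0.00176;  (½·δy/y)² = (0.5×0.0160)² = 6.4e-05;  (2·δw/w)² = (2×0.0150)² = 0.000900;  (1·δb/b)² = (1×0.110)² = 0.0121
δQ/Q = √(0.0148) = 0.122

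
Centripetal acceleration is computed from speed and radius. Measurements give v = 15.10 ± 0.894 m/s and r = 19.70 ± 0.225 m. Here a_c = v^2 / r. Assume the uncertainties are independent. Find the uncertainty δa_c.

Since a_c is a product/quotient, work with relative uncertainties:
  (2·δv/v)² = (2×0.0592)² = 0.0140;  (-1·δr/r)² = (-1×0.0114)² = 0.000130
δa_c/a_c = √(0.0142) = 0.119
a_c = 11.57 m/s^2, so δa_c = 0.119 × 11.57 = 1.38 m/s^2.

1.38 m/s^2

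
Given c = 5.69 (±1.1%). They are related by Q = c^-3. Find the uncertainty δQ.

For a monomial Q ∝ c^-3, fractional errors add in quadrature:
  (-3·δc/c)² = (-3×0.0110)² = 0.00109
δQ/Q = √(0.00109) = 0.0330
Q = 0.00543, so δQ = 0.0330 × 0.00543 = 0.000179.

0.000179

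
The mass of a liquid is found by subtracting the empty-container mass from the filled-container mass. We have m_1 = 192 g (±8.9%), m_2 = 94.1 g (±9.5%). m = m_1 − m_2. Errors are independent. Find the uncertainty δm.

19.3 g

m is a linear combination, so absolute uncertainties add in quadrature:
  (δm_1)² = 292;  (δm_2)² = 79.9
δm = √(372) = 19.3 g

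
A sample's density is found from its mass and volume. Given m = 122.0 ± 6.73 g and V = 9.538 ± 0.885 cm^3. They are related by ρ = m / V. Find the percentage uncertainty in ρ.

10.8%

Relative error in a monomial: (δρ/ρ)² = Σ (nᵢ · δxᵢ/xᵢ)².
  (1·δm/m)² = (1×0.0552)² = 0.00304;  (-1·δV/V)² = (-1×0.0928)² = 0.00861
δρ/ρ = √(0.0117) = 0.108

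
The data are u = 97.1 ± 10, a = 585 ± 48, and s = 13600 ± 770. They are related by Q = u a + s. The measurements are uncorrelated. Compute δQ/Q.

Let p = u·a = 56800. δp/p = √((1·δu/u)² + (1·δa/a)²) = √(0.0106 + 0.00673) = 0.132, so δp = 7480.
Q = p + s: δQ = √(δp² + δs²) = √(5.59e+07 + 5.93e+05) = 7520
Q = 70400, so δQ/Q = 7520/70400 = 0.107.

0.107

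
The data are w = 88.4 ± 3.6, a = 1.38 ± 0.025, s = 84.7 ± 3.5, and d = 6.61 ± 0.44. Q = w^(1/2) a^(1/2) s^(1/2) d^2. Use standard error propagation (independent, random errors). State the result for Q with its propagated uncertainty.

Products/powers → add relative errors in quadrature, weighted by exponent:
  (½·δw/w)² = (0.5×0.0407)² = 0.000415;  (½·δa/a)² = (0.5×0.0181)² = 8.2e-05;  (½·δs/s)² = (0.5×0.0413)² = 0.000427;  (2·δd/d)² = (2×0.0666)² = 0.0177
δQ/Q = √(0.0186) = 0.137
Q = 4440, so δQ = 0.137 × 4440 = 606.

4440 ± 606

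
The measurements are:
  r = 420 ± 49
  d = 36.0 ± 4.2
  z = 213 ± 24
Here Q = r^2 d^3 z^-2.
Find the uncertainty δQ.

Since Q is a product/quotient, work with relative uncertainties:
  (2·δr/r)² = (2×0.117)² = 0.0544;  (3·δd/d)² = (3×0.117)² = 0.122;  (-2·δz/z)² = (-2×0.113)² = 0.0508
δQ/Q = √(0.228) = 0.477
Q = 1.81e+05, so δQ = 0.477 × 1.81e+05 = 86600.

86600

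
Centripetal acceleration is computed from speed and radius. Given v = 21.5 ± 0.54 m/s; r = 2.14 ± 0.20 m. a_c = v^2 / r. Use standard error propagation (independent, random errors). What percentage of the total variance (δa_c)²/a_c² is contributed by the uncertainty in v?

22.4%

(δa_c/a_c)² = (2·δv/v)² + (-1·δr/r)²
  v term: (2×0.0251)² = 0.00252
  r term: (-1×0.0935)² = 0.00873
Total = 0.0113. Share from v = 0.00252/0.0113 = 0.224.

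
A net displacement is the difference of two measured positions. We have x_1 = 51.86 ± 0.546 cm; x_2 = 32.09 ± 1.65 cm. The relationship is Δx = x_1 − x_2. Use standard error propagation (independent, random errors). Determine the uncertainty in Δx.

Sums and differences: (δΔx)² = Σ (cᵢ δxᵢ)².
  (δx_1)² = 0.298;  (δx_2)² = 2.72
δΔx = √(3.02) = 1.74 cm

1.74 cm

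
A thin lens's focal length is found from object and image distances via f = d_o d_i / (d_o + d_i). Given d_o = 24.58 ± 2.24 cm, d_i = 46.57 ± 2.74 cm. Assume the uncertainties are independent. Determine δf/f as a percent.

6.30%

∂f/∂d_o = (d_i/(d_o+d_i))² = 0.428;  ∂f/∂d_i = (d_o/(d_o+d_i))² = 0.119
δf = √((∂f/∂d_o · δd_o)² + (∂f/∂d_i · δd_i)²) = √(0.921 + 0.107) = 1.01 cm
f = 16.09 cm, so δf/f = 1.01/16.09 = 0.0630.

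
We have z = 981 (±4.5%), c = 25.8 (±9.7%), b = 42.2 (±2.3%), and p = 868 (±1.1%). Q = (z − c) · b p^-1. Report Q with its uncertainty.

46.4 ± 2.45

Let u = z − c = 955. δu = √(δz² + δc²) = √(1950 + 6.26) = 44.2, so δu/u = 0.0463.
Q is then a monomial in u, b, p:
δQ/Q = √((δu/u)² + (1·δb/b)² + (-1·δp/p)²) = √(0.00214 + 0.000529 + 0.000121) = 0.0528
Q = 46.4, so δQ = 0.0528 × 46.4 = 2.45.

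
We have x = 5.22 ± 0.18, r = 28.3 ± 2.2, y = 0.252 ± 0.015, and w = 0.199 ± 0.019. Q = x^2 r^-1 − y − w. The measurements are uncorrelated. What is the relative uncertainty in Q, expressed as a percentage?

20.1%

Let p = x^2·r^-1 = 0.963. δp/p = √((2·δx/x)² + (-1·δr/r)²) = √(0.00476 + 0.00604) = 0.104, so δp = 0.100.
Q = p − y − w: δQ = √(δp² + δy² + δw²) = √(0.0100 + 0.000225 + 0.000361) = 0.103
Q = 0.512, so δQ/Q = 0.103/0.512 = 0.201.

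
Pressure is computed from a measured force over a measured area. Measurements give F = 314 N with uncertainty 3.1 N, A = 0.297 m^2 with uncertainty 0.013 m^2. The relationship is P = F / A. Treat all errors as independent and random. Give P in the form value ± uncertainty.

Since P is a product/quotient, work with relative uncertainties:
  (1·δF/F)² = (1×0.00987)² = 9.75e-05;  (-1·δA/A)² = (-1×0.0438)² = 0.00192
δP/P = √(0.00201) = 0.0449
P = 1060 Pa, so δP = 0.0449 × 1060 = 47.4 Pa.

1060 ± 47.4 Pa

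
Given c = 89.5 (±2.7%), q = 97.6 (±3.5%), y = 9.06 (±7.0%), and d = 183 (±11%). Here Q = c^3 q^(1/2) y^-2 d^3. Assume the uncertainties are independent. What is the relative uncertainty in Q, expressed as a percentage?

For a monomial Q ∝ c^3, q^(1/2), y^-2, d^3, fractional errors add in quadrature:
  (3·δc/c)² = (3×0.0270)² = 0.00656;  (½·δq/q)² = (0.5×0.0350)² = 0.000306;  (-2·δy/y)² = (-2×0.0700)² = 0.0196;  (3·δd/d)² = (3×0.110)² = 0.109
δQ/Q = √(0.135) = 0.368

36.8%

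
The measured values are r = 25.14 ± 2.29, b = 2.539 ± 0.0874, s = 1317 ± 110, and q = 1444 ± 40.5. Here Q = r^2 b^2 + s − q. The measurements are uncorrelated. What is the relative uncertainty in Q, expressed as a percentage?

20.3%

Let p = r^2·b^2 = 4074. δp/p = √((2·δr/r)² + (2·δb/b)²) = √(0.0332 + 0.00474) = 0.195, so δp = 793.
Q = p + s − q: δQ = √(δp² + δs² + δq²) = √(6.3e+05 + 12100 + 1640) = 802
Q = 3947, so δQ/Q = 802/3947 = 0.203.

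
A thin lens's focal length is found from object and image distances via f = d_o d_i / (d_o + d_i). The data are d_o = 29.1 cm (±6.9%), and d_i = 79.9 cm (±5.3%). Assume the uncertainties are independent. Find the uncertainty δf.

1.12 cm

∂f/∂d_o = (d_i/(d_o+d_i))² = 0.537;  ∂f/∂d_i = (d_o/(d_o+d_i))² = 0.0713
δf = √((∂f/∂d_o · δd_o)² + (∂f/∂d_i · δd_i)²) = √(1.16 + 0.0911) = 1.12 cm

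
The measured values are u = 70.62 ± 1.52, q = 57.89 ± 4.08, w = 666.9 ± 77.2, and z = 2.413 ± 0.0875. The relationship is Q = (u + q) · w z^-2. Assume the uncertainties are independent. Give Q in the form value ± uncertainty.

14720 ± 2070

Let h = u + q = 128.5. δh = √(δu² + δq²) = √(2.31 + 16.6) = 4.35, so δh/h = 0.0339.
Q is then a monomial in h, w, z:
δQ/Q = √((δh/h)² + (1·δw/w)² + (-2·δz/z)²) = √(0.00115 + 0.0134 + 0.00526) = 0.141
Q = 14720, so δQ = 0.141 × 14720 = 2070.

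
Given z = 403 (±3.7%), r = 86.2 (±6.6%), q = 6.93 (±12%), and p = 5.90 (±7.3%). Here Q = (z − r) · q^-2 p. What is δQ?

9.96

Let u = z − r = 317. δu = √(δz² + δr²) = √(222 + 32.4) = 16.0, so δu/u = 0.0504.
Q is then a monomial in u, q, p:
δQ/Q = √((δu/u)² + (-2·δq/q)² + (1·δp/p)²) = √(0.00254 + 0.0576 + 0.00533) = 0.256
Q = 38.9, so δQ = 0.256 × 38.9 = 9.96.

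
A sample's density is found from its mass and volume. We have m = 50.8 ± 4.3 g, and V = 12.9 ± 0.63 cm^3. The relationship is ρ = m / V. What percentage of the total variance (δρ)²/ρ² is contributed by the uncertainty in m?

75.0%

(δρ/ρ)² = (1·δm/m)² + (-1·δV/V)²
  m term: (1×0.0846)² = 0.00716
  V term: (-1×0.0488)² = 0.00239
Total = 0.00955. Share from m = 0.00716/0.00955 = 0.750.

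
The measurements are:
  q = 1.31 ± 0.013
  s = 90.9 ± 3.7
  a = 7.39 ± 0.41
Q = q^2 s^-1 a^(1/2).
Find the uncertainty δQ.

0.00273

Products/powers → add relative errors in quadrature, weighted by exponent:
  (2·δq/q)² = (2×0.00992)² = 0.000394;  (-1·δs/s)² = (-1×0.0407)² = 0.00166;  (½·δa/a)² = (0.5×0.0555)² = 0.000770
δQ/Q = √(0.00282) = 0.0531
Q = 0.0513, so δQ = 0.0531 × 0.0513 = 0.00273.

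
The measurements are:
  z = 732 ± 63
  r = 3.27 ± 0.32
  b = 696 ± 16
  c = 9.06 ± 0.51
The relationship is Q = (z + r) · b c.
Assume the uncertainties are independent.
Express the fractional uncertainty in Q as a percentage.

Let u = z + r = 735. δu = √(δz² + δr²) = √(3970 + 0.102) = 63.0, so δu/u = 0.0857.
Q is then a monomial in u, b, c:
δQ/Q = √((δu/u)² + (1·δb/b)² + (1·δc/c)²) = √(0.00734 + 0.000528 + 0.00317) = 0.105

10.5%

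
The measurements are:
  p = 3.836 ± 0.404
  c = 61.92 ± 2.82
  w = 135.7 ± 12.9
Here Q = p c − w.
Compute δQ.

Let h = p·c = 237.5. δh/h = √((1·δp/p)² + (1·δc/c)²) = √(0.0111 + 0.00207) = 0.115, so δh = 27.3.
Q = h − w: δQ = √(δh² + δw²) = √(743 + 166) = 30.2

30.2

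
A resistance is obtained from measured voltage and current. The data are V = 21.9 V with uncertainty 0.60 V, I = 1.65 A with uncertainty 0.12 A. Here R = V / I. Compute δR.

Products/powers → add relative errors in quadrature, weighted by exponent:
  (1·δV/V)² = (1×0.0274)² = 0.000751;  (-1·δI/I)² = (-1×0.0727)² = 0.00529
δR/R = √(0.00604) = 0.0777
R = 13.3 Ω, so δR = 0.0777 × 13.3 = 1.03 Ω.

1.03 Ω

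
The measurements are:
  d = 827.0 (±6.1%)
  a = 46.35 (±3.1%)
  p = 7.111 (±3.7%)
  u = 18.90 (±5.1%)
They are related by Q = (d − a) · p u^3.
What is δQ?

Let w = d − a = 780.6. δw = √(δd² + δa²) = √(2540 + 2.06) = 50.5, so δw/w = 0.0646.
Q is then a monomial in w, p, u:
δQ/Q = √((δw/w)² + (1·δp/p)² + (3·δu/u)²) = √(0.00418 + 0.00137 + 0.0234) = 0.170
Q = 3.748e+07, so δQ = 0.170 × 3.748e+07 = 6.38e+06.

6.38e+06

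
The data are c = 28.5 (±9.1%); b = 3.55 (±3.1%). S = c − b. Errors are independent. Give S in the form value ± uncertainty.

24.9 ± 2.60

Each term contributes (cᵢ δxᵢ)² to (δS)²:
  (δc)² = 6.73;  (δb)² = 0.0121
δS = √(6.74) = 2.60
S = 24.9.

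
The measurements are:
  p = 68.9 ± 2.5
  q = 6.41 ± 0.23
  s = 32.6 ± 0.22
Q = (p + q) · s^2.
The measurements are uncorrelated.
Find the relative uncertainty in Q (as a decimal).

0.0360

Let u = p + q = 75.3. δu = √(δp² + δq²) = √(6.25 + 0.0529) = 2.51, so δu/u = 0.0333.
Q is then a monomial in u, s:
δQ/Q = √((δu/u)² + (2·δs/s)²) = √(0.00111 + 0.000182) = 0.0360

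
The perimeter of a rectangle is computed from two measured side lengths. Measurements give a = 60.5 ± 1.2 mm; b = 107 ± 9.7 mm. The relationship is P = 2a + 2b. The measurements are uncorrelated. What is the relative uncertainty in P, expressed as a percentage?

Each term contributes (cᵢ δxᵢ)² to (δP)²:
  (2·δa)² = 5.76;  (2·δb)² = 376
δP = √(382) = 19.5 mm
P = 335 mm, so δP/P = 19.5/335 = 0.0584.

5.84%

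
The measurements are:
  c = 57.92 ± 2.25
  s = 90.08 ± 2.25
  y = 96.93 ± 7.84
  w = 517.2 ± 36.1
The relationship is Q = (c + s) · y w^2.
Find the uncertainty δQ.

Let u = c + s = 148.0. δu = √(δc² + δs²) = √(5.06 + 5.06) = 3.18, so δu/u = 0.0215.
Q is then a monomial in u, y, w:
δQ/Q = √((δu/u)² + (1·δy/y)² + (2·δw/w)²) = √(0.000462 + 0.00654 + 0.0195) = 0.163
Q = 3.837e+09, so δQ = 0.163 × 3.837e+09 = 6.25e+08.

6.25e+08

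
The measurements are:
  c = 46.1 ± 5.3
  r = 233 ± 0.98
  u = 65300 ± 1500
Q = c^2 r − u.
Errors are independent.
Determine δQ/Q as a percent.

26.5%

Let p = c^2·r = 4.95e+05. δp/p = √((2·δc/c)² + (1·δr/r)²) = √(0.0529 + 1.77e-05) = 0.230, so δp = 1.14e+05.
Q = p − u: δQ = √(δp² + δu²) = √(1.3e+10 + 2.25e+06) = 1.14e+05
Q = 4.3e+05, so δQ/Q = 1.14e+05/4.3e+05 = 0.265.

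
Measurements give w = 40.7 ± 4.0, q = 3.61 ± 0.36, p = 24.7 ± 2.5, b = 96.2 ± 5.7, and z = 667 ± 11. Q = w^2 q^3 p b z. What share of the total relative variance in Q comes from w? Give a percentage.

(δQ/Q)² = (2·δw/w)² + (3·δq/q)² + (1·δp/p)² + (1·δb/b)² + (1·δz/z)²
  w term: (2×0.0983)² = 0.0386
  q term: (3×0.0997)² = 0.0895
  p term: (1×0.101)² = 0.0102
  b term: (1×0.0593)² = 0.00351
  z term: (1×0.0165)² = 0.000272
Total = 0.142. Share from w = 0.0386/0.142 = 0.272.

27.2%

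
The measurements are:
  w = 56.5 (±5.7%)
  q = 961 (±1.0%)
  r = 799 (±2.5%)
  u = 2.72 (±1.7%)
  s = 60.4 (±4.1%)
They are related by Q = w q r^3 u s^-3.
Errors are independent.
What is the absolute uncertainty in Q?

5.34e+07

Relative error in a monomial: (δQ/Q)² = Σ (nᵢ · δxᵢ/xᵢ)².
  (1·δw/w)² = (1×0.0570)² = 0.00325;  (1·δq/q)² = (1×0.0100)² = 0.000100;  (3·δr/r)² = (3×0.0250)² = 0.00563;  (1·δu/u)² = (1×0.0170)² = 0.000289;  (-3·δs/s)² = (-3×0.0410)² = 0.0151
δQ/Q = √(0.0244) = 0.156
Q = 3.42e+08, so δQ = 0.156 × 3.42e+08 = 5.34e+07.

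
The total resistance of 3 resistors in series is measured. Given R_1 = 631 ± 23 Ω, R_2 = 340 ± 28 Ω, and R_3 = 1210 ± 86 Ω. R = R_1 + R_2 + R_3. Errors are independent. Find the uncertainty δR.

93.3 Ω

Absolute uncertainties add in quadrature for a linear combination:
  (δR_1)² = 529;  (δR_2)² = 784;  (δR_3)² = 7400
δR = √(8710) = 93.3 Ω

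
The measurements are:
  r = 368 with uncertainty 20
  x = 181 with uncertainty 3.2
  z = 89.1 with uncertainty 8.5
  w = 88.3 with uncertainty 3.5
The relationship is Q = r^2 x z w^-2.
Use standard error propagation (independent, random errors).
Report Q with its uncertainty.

Products/powers → add relative errors in quadrature, weighted by exponent:
  (2·δr/r)² = (2×0.0543)² = 0.0118;  (1·δx/x)² = (1×0.0177)² = 0.000313;  (1·δz/z)² = (1×0.0954)² = 0.00910;  (-2·δw/w)² = (-2×0.0396)² = 0.00628
δQ/Q = √(0.0275) = 0.166
Q = 2.8e+05, so δQ = 0.166 × 2.8e+05 = 46500.

(2.80 ± 0.465) × 10^5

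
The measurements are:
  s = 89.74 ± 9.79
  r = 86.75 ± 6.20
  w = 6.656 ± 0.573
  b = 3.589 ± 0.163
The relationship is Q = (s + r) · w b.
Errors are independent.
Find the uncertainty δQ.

Let u = s + r = 176.5. δu = √(δs² + δr²) = √(95.8 + 38.4) = 11.6, so δu/u = 0.0657.
Q is then a monomial in u, w, b:
δQ/Q = √((δu/u)² + (1·δw/w)² + (1·δb/b)²) = √(0.00431 + 0.00741 + 0.00206) = 0.117
Q = 4216, so δQ = 0.117 × 4216 = 495.

495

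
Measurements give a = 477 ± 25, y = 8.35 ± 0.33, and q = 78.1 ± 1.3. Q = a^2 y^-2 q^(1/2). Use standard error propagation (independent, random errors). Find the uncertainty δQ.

3790

Each factor contributes (exponent × relative error)² to (δQ/Q)²:
  (2·δa/a)² = (2×0.0524)² = 0.0110;  (-2·δy/y)² = (-2×0.0395)² = 0.00625;  (½·δq/q)² = (0.5×0.0166)² = 6.93e-05
δQ/Q = √(0.0173) = 0.132
Q = 28800, so δQ = 0.132 × 28800 = 3790.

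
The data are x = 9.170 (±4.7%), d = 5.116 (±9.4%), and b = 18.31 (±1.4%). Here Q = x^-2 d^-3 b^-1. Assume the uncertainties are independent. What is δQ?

1.44e-06

Since Q is a product/quotient, work with relative uncertainties:
  (-2·δx/x)² = (-2×0.0470)² = 0.00884;  (-3·δd/d)² = (-3×0.0940)² = 0.0795;  (-1·δb/b)² = (-1×0.0140)² = 0.000196
δQ/Q = √(0.0886) = 0.298
Q = 4.85e-06, so δQ = 0.298 × 4.85e-06 = 1.44e-06.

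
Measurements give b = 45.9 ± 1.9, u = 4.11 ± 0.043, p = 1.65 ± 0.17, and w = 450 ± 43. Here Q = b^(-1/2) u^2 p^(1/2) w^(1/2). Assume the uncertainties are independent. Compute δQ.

5.18

Relative error in a monomial: (δQ/Q)² = Σ (nᵢ · δxᵢ/xᵢ)².
  (−½·δb/b)² = (-0.5×0.0414)² = 0.000428;  (2·δu/u)² = (2×0.0105)² = 0.000438;  (½·δp/p)² = (0.5×0.103)² = 0.00265;  (½·δw/w)² = (0.5×0.0956)² = 0.00228
δQ/Q = √(0.00580) = 0.0762
Q = 67.9, so δQ = 0.0762 × 67.9 = 5.18.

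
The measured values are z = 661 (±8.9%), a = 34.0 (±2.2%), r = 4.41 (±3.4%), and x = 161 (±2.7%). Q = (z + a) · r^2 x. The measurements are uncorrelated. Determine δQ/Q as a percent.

Let u = z + a = 695. δu = √(δz² + δa²) = √(3460 + 0.560) = 58.8, so δu/u = 0.0847.
Q is then a monomial in u, r, x:
δQ/Q = √((δu/u)² + (2·δr/r)² + (1·δx/x)²) = √(0.00717 + 0.00462 + 0.000729) = 0.112

11.2%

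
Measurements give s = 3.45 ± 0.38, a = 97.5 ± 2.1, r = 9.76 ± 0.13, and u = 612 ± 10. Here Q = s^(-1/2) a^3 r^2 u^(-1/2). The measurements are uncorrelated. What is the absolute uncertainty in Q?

Relative error in a monomial: (δQ/Q)² = Σ (nᵢ · δxᵢ/xᵢ)².
  (−½·δs/s)² = (-0.5×0.110)² = 0.00303;  (3·δa/a)² = (3×0.0215)² = 0.00418;  (2·δr/r)² = (2×0.0133)² = 0.000710;  (−½·δu/u)² = (-0.5×0.0163)² = 6.67e-05
δQ/Q = √(0.00798) = 0.0894
Q = 1.92e+06, so δQ = 0.0894 × 1.92e+06 = 1.72e+05.

1.72e+05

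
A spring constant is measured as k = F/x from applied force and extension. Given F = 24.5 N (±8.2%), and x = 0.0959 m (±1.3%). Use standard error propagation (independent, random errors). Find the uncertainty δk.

21.2 N/m

Products/powers → add relative errors in quadrature, weighted by exponent:
  (1·δF/F)² = (1×0.0820)² = 0.00672;  (-1·δx/x)² = (-1×0.0130)² = 0.000169
δk/k = √(0.00689) = 0.0830
k = 255 N/m, so δk = 0.0830 × 255 = 21.2 N/m.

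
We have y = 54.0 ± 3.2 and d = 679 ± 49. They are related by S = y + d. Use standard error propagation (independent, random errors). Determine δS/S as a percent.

Each term contributes (cᵢ δxᵢ)² to (δS)²:
  (δy)² = 10.2;  (δd)² = 2400
δS = √(2410) = 49.1
S = 733, so δS/S = 49.1/733 = 0.0670.

6.70%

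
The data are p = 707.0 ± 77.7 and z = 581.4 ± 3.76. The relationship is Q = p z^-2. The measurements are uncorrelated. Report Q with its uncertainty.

Q is a product of powers, so relative uncertainties combine in quadrature:
  (1·δp/p)² = (1×0.110)² = 0.0121;  (-2·δz/z)² = (-2×0.00647)² = 0.000167
δQ/Q = √(0.0122) = 0.111
Q = 0.002092, so δQ = 0.111 × 0.002092 = 0.000231.

0.002092 ± 0.000231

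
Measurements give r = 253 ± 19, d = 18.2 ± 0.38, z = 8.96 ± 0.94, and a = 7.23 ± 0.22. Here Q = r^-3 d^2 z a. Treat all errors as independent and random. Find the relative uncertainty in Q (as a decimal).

0.254

Relative error in a monomial: (δQ/Q)² = Σ (nᵢ · δxᵢ/xᵢ)².
  (-3·δr/r)² = (-3×0.0751)² = 0.0508;  (2·δd/d)² = (2×0.0209)² = 0.00174;  (1·δz/z)² = (1×0.105)² = 0.0110;  (1·δa/a)² = (1×0.0304)² = 0.000926
δQ/Q = √(0.0644) = 0.254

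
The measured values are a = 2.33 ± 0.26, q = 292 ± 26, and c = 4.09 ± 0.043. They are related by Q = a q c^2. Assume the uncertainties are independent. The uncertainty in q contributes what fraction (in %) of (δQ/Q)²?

(δQ/Q)² = (1·δa/a)² + (1·δq/q)² + (2·δc/c)²
  a term: (1×0.112)² = 0.0125
  q term: (1×0.0890)² = 0.00793
  c term: (2×0.0105)² = 0.000442
Total = 0.0208. Share from q = 0.00793/0.0208 = 0.381.

38.1%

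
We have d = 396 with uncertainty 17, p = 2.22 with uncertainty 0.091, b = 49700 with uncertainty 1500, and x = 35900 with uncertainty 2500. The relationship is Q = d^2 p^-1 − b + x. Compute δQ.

7330

Let w = d^2·p^-1 = 70600. δw/w = √((2·δd/d)² + (-1·δp/p)²) = √(0.00737 + 0.00168) = 0.0951, so δw = 6720.
Q = w − b + x: δQ = √(δw² + δb² + δx²) = √(4.52e+07 + 2.25e+06 + 6.25e+06) = 7330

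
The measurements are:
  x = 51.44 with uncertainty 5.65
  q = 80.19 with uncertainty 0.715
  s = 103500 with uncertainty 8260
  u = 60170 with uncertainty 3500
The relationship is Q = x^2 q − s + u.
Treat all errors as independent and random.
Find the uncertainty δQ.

47500

Let p = x^2·q = 212200. δp/p = √((2·δx/x)² + (1·δq/q)²) = √(0.0483 + 7.95e-05) = 0.220, so δp = 46700.
Q = p − s + u: δQ = √(δp² + δs² + δu²) = √(2.18e+09 + 6.82e+07 + 1.22e+07) = 47500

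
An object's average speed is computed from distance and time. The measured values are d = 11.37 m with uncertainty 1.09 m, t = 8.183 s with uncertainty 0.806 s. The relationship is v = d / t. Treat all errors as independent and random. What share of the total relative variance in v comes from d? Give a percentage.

48.6%

(δv/v)² = (1·δd/d)² + (-1·δt/t)²
  d term: (1×0.0959)² = 0.00919
  t term: (-1×0.0985)² = 0.00970
Total = 0.0189. Share from d = 0.00919/0.0189 = 0.486.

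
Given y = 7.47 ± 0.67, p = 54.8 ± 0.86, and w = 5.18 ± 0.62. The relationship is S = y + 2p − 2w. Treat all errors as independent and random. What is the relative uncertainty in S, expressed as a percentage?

For a sum/difference, combine absolute errors in quadrature:
  (δy)² = 0.449;  (2·δp)² = 2.96;  (2·δw)² = 1.54
δS = √(4.94) = 2.22
S = 107, so δS/S = 2.22/107 = 0.0208.

2.08%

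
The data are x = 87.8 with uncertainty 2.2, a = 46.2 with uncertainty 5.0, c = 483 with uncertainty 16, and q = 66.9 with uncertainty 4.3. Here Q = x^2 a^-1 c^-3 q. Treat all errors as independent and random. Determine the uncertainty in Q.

1.66e-05

Each factor contributes (exponent × relative error)² to (δQ/Q)²:
  (2·δx/x)² = (2×0.0251)² = 0.00251;  (-1·δa/a)² = (-1×0.108)² = 0.0117;  (-3·δc/c)² = (-3×0.0331)² = 0.00988;  (1·δq/q)² = (1×0.0643)² = 0.00413
δQ/Q = √(0.0282) = 0.168
Q = 9.91e-05, so δQ = 0.168 × 9.91e-05 = 1.66e-05.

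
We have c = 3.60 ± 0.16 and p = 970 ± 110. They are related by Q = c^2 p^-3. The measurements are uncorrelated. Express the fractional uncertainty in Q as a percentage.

35.2%

Each factor contributes (exponent × relative error)² to (δQ/Q)²:
  (2·δc/c)² = (2×0.0444)² = 0.00790;  (-3·δp/p)² = (-3×0.113)² = 0.116
δQ/Q = √(0.124) = 0.352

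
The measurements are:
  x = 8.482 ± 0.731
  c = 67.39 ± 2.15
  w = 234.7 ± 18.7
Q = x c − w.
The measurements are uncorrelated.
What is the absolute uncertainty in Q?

Let p = x·c = 571.6. δp/p = √((1·δx/x)² + (1·δc/c)²) = √(0.00743 + 0.00102) = 0.0919, so δp = 52.5.
Q = p − w: δQ = √(δp² + δw²) = √(2760 + 350) = 55.8

55.8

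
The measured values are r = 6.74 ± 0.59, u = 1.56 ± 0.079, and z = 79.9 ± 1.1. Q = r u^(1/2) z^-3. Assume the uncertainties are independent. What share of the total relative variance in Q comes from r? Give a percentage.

(δQ/Q)² = (1·δr/r)² + (½·δu/u)² + (-3·δz/z)²
  r term: (1×0.0875)² = 0.00766
  u term: (0.5×0.0506)² = 0.000641
  z term: (-3×0.0138)² = 0.00171
Total = 0.0100. Share from r = 0.00766/0.0100 = 0.766.

76.6%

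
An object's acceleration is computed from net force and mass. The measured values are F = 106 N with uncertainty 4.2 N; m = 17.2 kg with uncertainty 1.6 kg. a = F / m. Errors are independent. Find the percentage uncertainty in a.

Since a is a product/quotient, work with relative uncertainties:
  (1·δF/F)² = (1×0.0396)² = 0.00157;  (-1·δm/m)² = (-1×0.0930)² = 0.00865
δa/a = √(0.0102) = 0.101

10.1%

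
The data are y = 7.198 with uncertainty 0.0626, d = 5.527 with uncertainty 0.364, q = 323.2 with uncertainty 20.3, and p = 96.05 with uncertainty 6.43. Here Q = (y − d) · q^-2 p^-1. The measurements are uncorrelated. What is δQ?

Let u = y − d = 1.671. δu = √(δy² + δd²) = √(0.00392 + 0.132) = 0.369, so δu/u = 0.221.
Q is then a monomial in u, q, p:
δQ/Q = √((δu/u)² + (-2·δq/q)² + (-1·δp/p)²) = √(0.0489 + 0.0158 + 0.00448) = 0.263
Q = 1.665e-07, so δQ = 0.263 × 1.665e-07 = 4.38e-08.

4.38e-08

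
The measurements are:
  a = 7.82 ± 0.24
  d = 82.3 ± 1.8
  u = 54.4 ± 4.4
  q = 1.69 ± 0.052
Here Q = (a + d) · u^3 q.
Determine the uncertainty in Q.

Let w = a + d = 90.1. δw = √(δa² + δd²) = √(0.0576 + 3.24) = 1.82, so δw/w = 0.0202.
Q is then a monomial in w, u, q:
δQ/Q = √((δw/w)² + (3·δu/u)² + (1·δq/q)²) = √(0.000406 + 0.0589 + 0.000947) = 0.245
Q = 2.45e+07, so δQ = 0.245 × 2.45e+07 = 6.02e+06.

6.02e+06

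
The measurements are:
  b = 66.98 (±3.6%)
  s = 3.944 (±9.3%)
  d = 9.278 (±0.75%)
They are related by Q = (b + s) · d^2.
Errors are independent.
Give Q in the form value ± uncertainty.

6105 ± 229

Let u = b + s = 70.92. δu = √(δb² + δs²) = √(5.81 + 0.135) = 2.44, so δu/u = 0.0344.
Q is then a monomial in u, d:
δQ/Q = √((δu/u)² + (2·δd/d)²) = √(0.00118 + 0.000225) = 0.0375
Q = 6105, so δQ = 0.0375 × 6105 = 229.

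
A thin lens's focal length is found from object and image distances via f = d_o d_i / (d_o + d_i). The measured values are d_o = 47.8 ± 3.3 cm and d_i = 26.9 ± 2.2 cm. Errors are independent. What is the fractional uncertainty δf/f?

∂f/∂d_o = (d_i/(d_o+d_i))² = 0.130;  ∂f/∂d_i = (d_o/(d_o+d_i))² = 0.409
δf = √((∂f/∂d_o · δd_o)² + (∂f/∂d_i · δd_i)²) = √(0.183 + 0.811) = 0.997 cm
f = 17.2 cm, so δf/f = 0.997/17.2 = 0.0579.

0.0579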